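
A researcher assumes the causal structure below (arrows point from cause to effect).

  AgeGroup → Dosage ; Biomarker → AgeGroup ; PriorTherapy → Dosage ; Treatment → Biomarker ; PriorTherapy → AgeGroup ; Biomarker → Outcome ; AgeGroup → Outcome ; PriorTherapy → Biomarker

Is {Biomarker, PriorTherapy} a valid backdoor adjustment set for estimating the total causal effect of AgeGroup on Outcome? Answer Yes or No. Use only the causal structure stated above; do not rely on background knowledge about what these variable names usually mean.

Yes

Backdoor paths from AgeGroup to Outcome (paths whose first edge points into AgeGroup):
  P1: AgeGroup <- PriorTherapy -> Biomarker -> Outcome
  P2: AgeGroup <- Biomarker -> Outcome
Condition 1 (no descendant of AgeGroup in the set): holds — descendants of AgeGroup are {Dosage, Outcome}; none are in {Biomarker, PriorTherapy}.
Condition 2 (every backdoor path blocked by {Biomarker, PriorTherapy}):
  P1: blocked at fork node PriorTherapy ∈ conditioning set.
  P2: blocked at fork node Biomarker ∈ conditioning set.
{Biomarker, PriorTherapy} satisfies the backdoor criterion.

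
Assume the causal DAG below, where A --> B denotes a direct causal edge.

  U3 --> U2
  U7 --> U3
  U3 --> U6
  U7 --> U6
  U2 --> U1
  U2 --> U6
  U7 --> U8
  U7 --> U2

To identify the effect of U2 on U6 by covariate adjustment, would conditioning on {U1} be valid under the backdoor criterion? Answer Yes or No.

Backdoor paths from U2 to U6 (paths whose first edge points into U2):
  P1: U2 <- U7 -> U3 -> U6
  P2: U2 <- U7 -> U6
  P3: U2 <- U3 <- U7 -> U6
  P4: U2 <- U3 -> U6
Condition 1 (no descendant of U2 in the set): FAILS — U1 is a descendant of U2.
Condition 2 (every backdoor path blocked by {U1}):
  P1: open — no interior node is in the conditioning set.
  P2: open — no interior node is in the conditioning set.
  P3: open — no interior node is in the conditioning set.
  P4: open — no interior node is in the conditioning set.
{U1} does not satisfy the backdoor criterion.

No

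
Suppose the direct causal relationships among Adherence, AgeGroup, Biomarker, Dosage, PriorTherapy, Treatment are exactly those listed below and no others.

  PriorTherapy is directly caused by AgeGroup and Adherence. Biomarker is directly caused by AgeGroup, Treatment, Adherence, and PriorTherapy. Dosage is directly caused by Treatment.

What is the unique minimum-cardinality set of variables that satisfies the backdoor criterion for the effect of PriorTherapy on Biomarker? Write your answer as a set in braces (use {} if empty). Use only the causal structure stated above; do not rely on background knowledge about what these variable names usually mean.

{Adherence, AgeGroup}

Variables eligible for adjustment (non-descendants of PriorTherapy, excluding PriorTherapy and Biomarker): {Adherence, AgeGroup, Dosage, Treatment}.
Backdoor paths from PriorTherapy to Biomarker:
  P1: PriorTherapy <- Adherence -> Biomarker
  P2: PriorTherapy <- AgeGroup -> Biomarker
The empty set is not sufficient: P1 (PriorTherapy <- Adherence -> Biomarker) has no collider blocking it and no conditioned non-collider, so it is open.
Try {Adherence, AgeGroup}:
  P1: blocked at fork node Adherence ∈ conditioning set.
  P2: blocked at fork node AgeGroup ∈ conditioning set.
{Adherence, AgeGroup} contains no descendant of PriorTherapy and blocks every backdoor path.
Every element of {Adherence, AgeGroup} is needed (dropping Adherence leaves P1 open; dropping AgeGroup leaves P2 open), so no proper subset is valid.
Among all size-2 subsets of the eligible variables, only {Adherence, AgeGroup} blocks every backdoor path, so it is the unique smallest valid adjustment set.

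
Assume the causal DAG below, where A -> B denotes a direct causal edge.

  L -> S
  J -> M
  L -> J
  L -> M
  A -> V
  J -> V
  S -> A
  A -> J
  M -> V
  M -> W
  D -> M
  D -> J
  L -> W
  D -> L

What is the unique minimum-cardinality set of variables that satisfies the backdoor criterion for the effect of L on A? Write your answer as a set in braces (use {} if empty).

{}

Variables eligible for adjustment (non-descendants of L, excluding L and A): {D}.
Backdoor paths from L to A:
  P1: L <- D -> J <- A
  P2: L <- D -> J -> M -> V <- A
  P3: L <- D -> J -> V <- A
  P4: L <- D -> M <- J <- A
  P5: L <- D -> M <- J -> V <- A
  P6: L <- D -> M -> V <- A
  P7: L <- D -> M -> V <- J <- A
Each backdoor path contains an unconditioned collider, so every path is already blocked with the empty conditioning set:
  P1: blocked at collider J (neither it nor any descendant is in the conditioning set).
  P2: blocked at collider V (neither it nor any descendant is in the conditioning set).
  P3: blocked at collider V (neither it nor any descendant is in the conditioning set).
  P4: blocked at collider M (neither it nor any descendant is in the conditioning set).
  P5: blocked at collider M (neither it nor any descendant is in the conditioning set).
  P6: blocked at collider V (neither it nor any descendant is in the conditioning set).
  P7: blocked at collider V (neither it nor any descendant is in the conditioning set).
The empty set is therefore the unique smallest valid set.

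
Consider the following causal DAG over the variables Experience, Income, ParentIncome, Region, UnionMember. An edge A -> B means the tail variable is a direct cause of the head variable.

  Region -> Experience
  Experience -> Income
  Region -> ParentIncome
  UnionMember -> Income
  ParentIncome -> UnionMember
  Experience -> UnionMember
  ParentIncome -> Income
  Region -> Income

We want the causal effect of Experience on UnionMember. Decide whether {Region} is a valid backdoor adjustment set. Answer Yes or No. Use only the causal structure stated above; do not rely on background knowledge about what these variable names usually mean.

Backdoor paths from Experience to UnionMember (paths whose first edge points into Experience):
  P1: Experience <- Region -> ParentIncome -> UnionMember
  P2: Experience <- Region -> ParentIncome -> Income <- UnionMember
  P3: Experience <- Region -> Income <- ParentIncome -> UnionMember
  P4: Experience <- Region -> Income <- UnionMember
Condition 1 (no descendant of Experience in the set): holds — descendants of Experience are {Income, UnionMember}; none are in {Region}.
Condition 2 (every backdoor path blocked by {Region}):
  P1: blocked at fork node Region ∈ conditioning set.
  P2: blocked at fork node Region ∈ conditioning set.
  P3: blocked at fork node Region ∈ conditioning set.
  P4: blocked at fork node Region ∈ conditioning set.
{Region} satisfies the backdoor criterion.

Yes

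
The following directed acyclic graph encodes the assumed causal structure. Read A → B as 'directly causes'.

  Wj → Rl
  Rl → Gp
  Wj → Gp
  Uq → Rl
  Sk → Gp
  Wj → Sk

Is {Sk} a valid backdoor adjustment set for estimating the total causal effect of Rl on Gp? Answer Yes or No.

No

Backdoor paths from Rl to Gp (paths whose first edge points into Rl):
  P1: Rl <- Wj -> Sk -> Gp
  P2: Rl <- Wj -> Gp
Condition 1 (no descendant of Rl in the set): holds — descendants of Rl are {Gp}; none are in {Sk}.
Condition 2 (every backdoor path blocked by {Sk}):
  P1: blocked at chain node Sk ∈ conditioning set.
  P2: open — no interior node is in the conditioning set.
{Sk} does not satisfy the backdoor criterion.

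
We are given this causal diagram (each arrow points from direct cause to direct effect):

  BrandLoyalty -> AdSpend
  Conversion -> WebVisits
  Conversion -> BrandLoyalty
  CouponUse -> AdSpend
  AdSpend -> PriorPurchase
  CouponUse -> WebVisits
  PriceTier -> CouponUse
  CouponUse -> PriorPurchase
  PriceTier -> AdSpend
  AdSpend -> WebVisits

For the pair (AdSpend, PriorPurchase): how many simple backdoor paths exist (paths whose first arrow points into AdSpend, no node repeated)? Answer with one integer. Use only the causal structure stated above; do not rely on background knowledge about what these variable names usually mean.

3

A backdoor path from AdSpend to PriorPurchase is any simple undirected path whose first edge points into AdSpend (i.e. leaves AdSpend via a parent).
Parents of AdSpend: {BrandLoyalty, CouponUse, PriceTier}.
Enumerating:
  P1: AdSpend <- PriceTier -> CouponUse -> PriorPurchase
  P2: AdSpend <- CouponUse -> PriorPurchase
  P3: AdSpend <- BrandLoyalty <- Conversion -> WebVisits <- CouponUse -> PriorPurchase
That exhausts the simple backdoor paths. Count: 3.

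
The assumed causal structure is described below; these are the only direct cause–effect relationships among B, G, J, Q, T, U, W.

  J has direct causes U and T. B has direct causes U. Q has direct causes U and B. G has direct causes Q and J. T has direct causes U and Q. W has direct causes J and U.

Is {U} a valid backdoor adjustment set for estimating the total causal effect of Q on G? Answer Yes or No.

Yes

Backdoor paths from Q to G (paths whose first edge points into Q):
  P1: Q <- U -> T -> J -> G
  P2: Q <- U -> J -> G
  P3: Q <- U -> W <- J -> G
  P4: Q <- B <- U -> T -> J -> G
  P5: Q <- B <- U -> J -> G
  P6: Q <- B <- U -> W <- J -> G
Condition 1 (no descendant of Q in the set): holds — descendants of Q are {G, J, T, W}; none are in {U}.
Condition 2 (every backdoor path blocked by {U}):
  P1: blocked at fork node U ∈ conditioning set.
  P2: blocked at fork node U ∈ conditioning set.
  P3: blocked at fork node U ∈ conditioning set.
  P4: blocked at fork node U ∈ conditioning set.
  P5: blocked at fork node U ∈ conditioning set.
  P6: blocked at fork node U ∈ conditioning set.
{U} satisfies the backdoor criterion.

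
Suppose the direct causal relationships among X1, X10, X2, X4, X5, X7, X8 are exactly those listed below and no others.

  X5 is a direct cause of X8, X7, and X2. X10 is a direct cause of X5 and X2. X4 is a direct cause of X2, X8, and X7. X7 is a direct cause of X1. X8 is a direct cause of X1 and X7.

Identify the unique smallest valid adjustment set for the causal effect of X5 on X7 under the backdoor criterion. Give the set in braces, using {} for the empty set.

{}

Variables eligible for adjustment (non-descendants of X5, excluding X5 and X7): {X10, X4}.
Backdoor paths from X5 to X7:
  P1: X5 <- X10 -> X2 <- X4 -> X8 -> X7
  P2: X5 <- X10 -> X2 <- X4 -> X8 -> X1 <- X7
  P3: X5 <- X10 -> X2 <- X4 -> X7
Each backdoor path contains an unconditioned collider, so every path is already blocked with the empty conditioning set:
  P1: blocked at collider X2 (neither it nor any descendant is in the conditioning set).
  P2: blocked at collider X2 (neither it nor any descendant is in the conditioning set).
  P3: blocked at collider X2 (neither it nor any descendant is in the conditioning set).
The empty set is therefore the unique smallest valid set.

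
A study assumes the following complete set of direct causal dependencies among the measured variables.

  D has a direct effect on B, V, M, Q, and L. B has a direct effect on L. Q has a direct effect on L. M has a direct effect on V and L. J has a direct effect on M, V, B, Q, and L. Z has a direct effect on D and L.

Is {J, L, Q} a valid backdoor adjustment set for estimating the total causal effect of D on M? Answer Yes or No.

No

Backdoor paths from D to M (paths whose first edge points into D):
  P1: D <- Z -> L <- J -> M
  P2: D <- Z -> L <- J -> V <- M
  P3: D <- Z -> L <- M
  P4: D <- Z -> L <- B <- J -> M
  P5: D <- Z -> L <- B <- J -> V <- M
  P6: D <- Z -> L <- Q <- J -> M
  P7: D <- Z -> L <- Q <- J -> V <- M
Condition 1 (no descendant of D in the set): FAILS — L and Q are descendants of D.
Condition 2 (every backdoor path blocked by {J, L, Q}):
  P1: blocked at fork node J ∈ conditioning set.
  P2: blocked at fork node J ∈ conditioning set.
  P3: open — collider(s) L are conditioned on (or have a conditioned descendant) and no non-collider on the path is in the set.
  P4: blocked at fork node J ∈ conditioning set.
  P5: blocked at fork node J ∈ conditioning set.
  P6: blocked at chain node Q ∈ conditioning set.
  P7: blocked at chain node Q ∈ conditioning set.
{J, L, Q} does not satisfy the backdoor criterion.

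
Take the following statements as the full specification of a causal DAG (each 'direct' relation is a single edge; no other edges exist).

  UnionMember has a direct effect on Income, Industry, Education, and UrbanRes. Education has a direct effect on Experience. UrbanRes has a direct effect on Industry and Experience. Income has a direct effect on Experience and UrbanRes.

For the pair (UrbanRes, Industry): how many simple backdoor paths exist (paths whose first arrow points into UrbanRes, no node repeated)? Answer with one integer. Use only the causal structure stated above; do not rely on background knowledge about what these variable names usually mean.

A backdoor path from UrbanRes to Industry is any simple undirected path whose first edge points into UrbanRes (i.e. leaves UrbanRes via a parent).
Parents of UrbanRes: {Income, UnionMember}.
Enumerating:
  P1: UrbanRes <- UnionMember -> Industry
  P2: UrbanRes <- Income <- UnionMember -> Industry
  P3: UrbanRes <- Income -> Experience <- Education <- UnionMember -> Industry
That exhausts the simple backdoor paths. Count: 3.

3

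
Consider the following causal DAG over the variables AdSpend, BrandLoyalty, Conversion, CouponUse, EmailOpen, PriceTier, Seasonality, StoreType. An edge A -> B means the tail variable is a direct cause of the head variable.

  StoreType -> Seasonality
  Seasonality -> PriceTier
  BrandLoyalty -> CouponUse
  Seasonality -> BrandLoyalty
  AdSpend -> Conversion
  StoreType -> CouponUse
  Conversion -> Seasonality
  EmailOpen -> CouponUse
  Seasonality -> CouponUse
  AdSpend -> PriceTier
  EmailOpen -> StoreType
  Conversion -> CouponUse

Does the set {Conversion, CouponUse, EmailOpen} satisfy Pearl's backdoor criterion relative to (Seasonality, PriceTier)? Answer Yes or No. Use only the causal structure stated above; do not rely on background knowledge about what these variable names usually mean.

No

Backdoor paths from Seasonality to PriceTier (paths whose first edge points into Seasonality):
  P1: Seasonality <- Conversion <- AdSpend -> PriceTier
  P2: Seasonality <- StoreType <- EmailOpen -> CouponUse <- Conversion <- AdSpend -> PriceTier
  P3: Seasonality <- StoreType -> CouponUse <- Conversion <- AdSpend -> PriceTier
Condition 1 (no descendant of Seasonality in the set): FAILS — CouponUse is a descendant of Seasonality.
Condition 2 (every backdoor path blocked by {Conversion, CouponUse, EmailOpen}):
  P1: blocked at chain node Conversion ∈ conditioning set.
  P2: blocked at fork node EmailOpen ∈ conditioning set.
  P3: blocked at chain node Conversion ∈ conditioning set.
{Conversion, CouponUse, EmailOpen} does not satisfy the backdoor criterion.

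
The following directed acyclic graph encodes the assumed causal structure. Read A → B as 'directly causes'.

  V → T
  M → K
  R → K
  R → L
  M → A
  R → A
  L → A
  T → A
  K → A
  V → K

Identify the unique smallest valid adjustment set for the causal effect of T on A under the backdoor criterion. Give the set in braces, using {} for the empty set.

Variables eligible for adjustment (non-descendants of T, excluding T and A): {K, L, M, R, V}.
Backdoor paths from T to A:
  P1: T <- V -> K <- R -> L -> A
  P2: T <- V -> K <- R -> A
  P3: T <- V -> K <- M -> A
  P4: T <- V -> K -> A
The empty set is not sufficient: P4 (T <- V -> K -> A) has no collider blocking it and no conditioned non-collider, so it is open.
Try {V}:
  P1: blocked at fork node V ∈ conditioning set.
  P2: blocked at fork node V ∈ conditioning set.
  P3: blocked at fork node V ∈ conditioning set.
  P4: blocked at fork node V ∈ conditioning set.
{V} contains no descendant of T and blocks every backdoor path.
No other singleton works — e.g. {R} leaves P4 open — so {V} is the unique smallest valid adjustment set.

{V}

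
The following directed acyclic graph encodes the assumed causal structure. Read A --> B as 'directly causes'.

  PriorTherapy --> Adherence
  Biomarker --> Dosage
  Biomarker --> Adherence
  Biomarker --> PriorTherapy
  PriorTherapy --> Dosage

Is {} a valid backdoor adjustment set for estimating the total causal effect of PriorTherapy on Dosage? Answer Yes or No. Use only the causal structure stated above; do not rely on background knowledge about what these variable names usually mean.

No

Backdoor paths from PriorTherapy to Dosage (paths whose first edge points into PriorTherapy):
  P1: PriorTherapy <- Biomarker -> Dosage
Condition 1 (no descendant of PriorTherapy in the set): holds — descendants of PriorTherapy are {Adherence, Dosage}; none are in {}.
Condition 2 (every backdoor path blocked by {}):
  P1: open — no interior node is in the conditioning set.
{} does not satisfy the backdoor criterion.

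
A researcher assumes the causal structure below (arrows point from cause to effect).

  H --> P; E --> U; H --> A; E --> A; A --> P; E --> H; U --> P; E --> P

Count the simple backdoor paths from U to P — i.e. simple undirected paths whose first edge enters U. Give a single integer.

A backdoor path from U to P is any simple undirected path whose first edge points into U (i.e. leaves U via a parent).
Parents of U: {E}.
Enumerating:
  P1: U <- E -> H -> A -> P
  P2: U <- E -> H -> P
  P3: U <- E -> A <- H -> P
  P4: U <- E -> A -> P
  P5: U <- E -> P
That exhausts the simple backdoor paths. Count: 5.

5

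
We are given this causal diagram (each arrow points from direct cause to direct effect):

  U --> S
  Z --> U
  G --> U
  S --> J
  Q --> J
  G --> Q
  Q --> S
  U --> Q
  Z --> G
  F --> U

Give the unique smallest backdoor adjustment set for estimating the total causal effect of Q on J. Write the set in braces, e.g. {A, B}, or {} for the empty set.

{U}

Variables eligible for adjustment (non-descendants of Q, excluding Q and J): {F, G, U, Z}.
Backdoor paths from Q to J:
  P1: Q <- G <- Z -> U -> S -> J
  P2: Q <- G -> U -> S -> J
  P3: Q <- U -> S -> J
The empty set is not sufficient: P1 (Q <- G <- Z -> U -> S -> J) has no collider blocking it and no conditioned non-collider, so it is open.
Try {U}:
  P1: blocked at chain node U ∈ conditioning set.
  P2: blocked at chain node U ∈ conditioning set.
  P3: blocked at fork node U ∈ conditioning set.
{U} contains no descendant of Q and blocks every backdoor path.
No other singleton works — e.g. {Z} leaves P2 open — so {U} is the unique smallest valid adjustment set.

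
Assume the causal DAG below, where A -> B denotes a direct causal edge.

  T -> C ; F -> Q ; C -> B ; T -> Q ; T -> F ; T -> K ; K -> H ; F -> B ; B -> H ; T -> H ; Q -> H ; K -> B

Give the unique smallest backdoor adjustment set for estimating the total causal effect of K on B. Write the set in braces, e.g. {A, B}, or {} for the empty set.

{T}

Variables eligible for adjustment (non-descendants of K, excluding K and B): {C, F, Q, T}.
Backdoor paths from K to B:
  P1: K <- T -> C -> B
  P2: K <- T -> F -> Q -> H <- B
  P3: K <- T -> F -> B
  P4: K <- T -> Q <- F -> B
  P5: K <- T -> Q -> H <- B
  P6: K <- T -> H <- Q <- F -> B
  P7: K <- T -> H <- B
The empty set is not sufficient: P1 (K <- T -> C -> B) has no collider blocking it and no conditioned non-collider, so it is open.
Try {T}:
  P1: blocked at fork node T ∈ conditioning set.
  P2: blocked at fork node T ∈ conditioning set.
  P3: blocked at fork node T ∈ conditioning set.
  P4: blocked at fork node T ∈ conditioning set.
  P5: blocked at fork node T ∈ conditioning set.
  P6: blocked at fork node T ∈ conditioning set.
  P7: blocked at fork node T ∈ conditioning set.
{T} contains no descendant of K and blocks every backdoor path.
No other singleton works — e.g. {C} leaves P3 open — so {T} is the unique smallest valid adjustment set.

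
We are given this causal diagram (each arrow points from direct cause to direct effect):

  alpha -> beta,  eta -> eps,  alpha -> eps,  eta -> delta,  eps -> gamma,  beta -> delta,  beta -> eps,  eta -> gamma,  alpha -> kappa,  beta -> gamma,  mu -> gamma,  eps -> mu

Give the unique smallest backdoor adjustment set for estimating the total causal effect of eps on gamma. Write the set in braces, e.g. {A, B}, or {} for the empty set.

Variables eligible for adjustment (non-descendants of eps, excluding eps and gamma): {alpha, beta, delta, eta, kappa}.
Backdoor paths from eps to gamma:
  P1: eps <- alpha -> beta -> delta <- eta -> gamma
  P2: eps <- alpha -> beta -> gamma
  P3: eps <- beta -> delta <- eta -> gamma
  P4: eps <- beta -> gamma
  P5: eps <- eta -> delta <- beta -> gamma
  P6: eps <- eta -> gamma
The empty set is not sufficient: P2 (eps <- alpha -> beta -> gamma) has no collider blocking it and no conditioned non-collider, so it is open.
Try {beta, eta}:
  P1: blocked at chain node beta ∈ conditioning set.
  P2: blocked at chain node beta ∈ conditioning set.
  P3: blocked at fork node beta ∈ conditioning set.
  P4: blocked at fork node beta ∈ conditioning set.
  P5: blocked at fork node eta ∈ conditioning set.
  P6: blocked at fork node eta ∈ conditioning set.
{beta, eta} contains no descendant of eps and blocks every backdoor path.
Every element of {beta, eta} is needed (dropping beta leaves P2 open; dropping eta leaves P6 open), so no proper subset is valid.
Among all size-2 subsets of the eligible variables, only {beta, eta} blocks every backdoor path, so it is the unique smallest valid adjustment set.

{beta, eta}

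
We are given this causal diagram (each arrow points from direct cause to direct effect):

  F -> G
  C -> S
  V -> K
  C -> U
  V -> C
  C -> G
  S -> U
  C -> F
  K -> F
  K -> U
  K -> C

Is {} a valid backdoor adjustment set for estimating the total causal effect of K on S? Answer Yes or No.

No

Backdoor paths from K to S (paths whose first edge points into K):
  P1: K <- V -> C -> S
  P2: K <- V -> C -> U <- S
Condition 1 (no descendant of K in the set): holds — descendants of K are {C, F, G, S, U}; none are in {}.
Condition 2 (every backdoor path blocked by {}):
  P1: open — no interior node is in the conditioning set.
  P2: blocked at collider U (neither it nor any descendant is in the conditioning set).
{} does not satisfy the backdoor criterion.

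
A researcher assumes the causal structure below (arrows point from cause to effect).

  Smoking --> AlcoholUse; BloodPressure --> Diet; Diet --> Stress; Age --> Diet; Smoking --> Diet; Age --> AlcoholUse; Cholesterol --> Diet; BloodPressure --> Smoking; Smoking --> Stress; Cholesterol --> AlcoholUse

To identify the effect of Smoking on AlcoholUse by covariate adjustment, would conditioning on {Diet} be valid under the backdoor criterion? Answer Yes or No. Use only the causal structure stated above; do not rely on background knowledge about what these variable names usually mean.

No

Backdoor paths from Smoking to AlcoholUse (paths whose first edge points into Smoking):
  P1: Smoking <- BloodPressure -> Diet <- Age -> AlcoholUse
  P2: Smoking <- BloodPressure -> Diet <- Cholesterol -> AlcoholUse
Condition 1 (no descendant of Smoking in the set): FAILS — Diet is a descendant of Smoking.
Condition 2 (every backdoor path blocked by {Diet}):
  P1: open — collider(s) Diet are conditioned on (or have a conditioned descendant) and no non-collider on the path is in the set.
  P2: open — collider(s) Diet are conditioned on (or have a conditioned descendant) and no non-collider on the path is in the set.
{Diet} does not satisfy the backdoor criterion.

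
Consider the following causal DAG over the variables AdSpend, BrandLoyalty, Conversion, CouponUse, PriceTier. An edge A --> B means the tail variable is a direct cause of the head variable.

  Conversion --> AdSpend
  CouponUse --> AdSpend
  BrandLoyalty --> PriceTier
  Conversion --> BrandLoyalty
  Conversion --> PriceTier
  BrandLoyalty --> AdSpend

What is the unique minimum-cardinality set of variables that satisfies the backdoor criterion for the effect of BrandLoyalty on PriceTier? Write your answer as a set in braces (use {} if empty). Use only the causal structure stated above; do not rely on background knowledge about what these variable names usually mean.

{Conversion}

Variables eligible for adjustment (non-descendants of BrandLoyalty, excluding BrandLoyalty and PriceTier): {Conversion, CouponUse}.
Backdoor paths from BrandLoyalty to PriceTier:
  P1: BrandLoyalty <- Conversion -> PriceTier
The empty set is not sufficient: P1 (BrandLoyalty <- Conversion -> PriceTier) has no collider blocking it and no conditioned non-collider, so it is open.
Try {Conversion}:
  P1: blocked at fork node Conversion ∈ conditioning set.
{Conversion} contains no descendant of BrandLoyalty and blocks every backdoor path.
No other singleton works — e.g. {CouponUse} leaves P1 open — so {Conversion} is the unique smallest valid adjustment set.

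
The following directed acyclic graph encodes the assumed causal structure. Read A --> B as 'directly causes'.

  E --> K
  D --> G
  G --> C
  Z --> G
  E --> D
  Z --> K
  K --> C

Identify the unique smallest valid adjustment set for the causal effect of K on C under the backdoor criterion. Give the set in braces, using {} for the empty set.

{G}

Variables eligible for adjustment (non-descendants of K, excluding K and C): {D, E, G, Z}.
Backdoor paths from K to C:
  P1: K <- Z -> G -> C
  P2: K <- E -> D -> G -> C
The empty set is not sufficient: P1 (K <- Z -> G -> C) has no collider blocking it and no conditioned non-collider, so it is open.
Try {G}:
  P1: blocked at chain node G ∈ conditioning set.
  P2: blocked at chain node G ∈ conditioning set.
{G} contains no descendant of K and blocks every backdoor path.
No other singleton works — e.g. {Z} leaves P2 open — so {G} is the unique smallest valid adjustment set.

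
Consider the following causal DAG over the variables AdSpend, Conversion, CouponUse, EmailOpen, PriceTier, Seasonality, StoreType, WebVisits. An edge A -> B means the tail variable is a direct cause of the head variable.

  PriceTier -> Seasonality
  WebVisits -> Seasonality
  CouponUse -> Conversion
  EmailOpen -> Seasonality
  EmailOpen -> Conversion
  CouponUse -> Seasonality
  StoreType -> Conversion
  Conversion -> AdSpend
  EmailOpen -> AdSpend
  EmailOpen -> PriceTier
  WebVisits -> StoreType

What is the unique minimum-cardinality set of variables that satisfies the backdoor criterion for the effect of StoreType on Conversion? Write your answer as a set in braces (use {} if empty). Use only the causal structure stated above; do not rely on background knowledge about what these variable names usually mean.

Variables eligible for adjustment (non-descendants of StoreType, excluding StoreType and Conversion): {CouponUse, EmailOpen, PriceTier, Seasonality, WebVisits}.
Backdoor paths from StoreType to Conversion:
  P1: StoreType <- WebVisits -> Seasonality <- EmailOpen -> Conversion
  P2: StoreType <- WebVisits -> Seasonality <- EmailOpen -> AdSpend <- Conversion
  P3: StoreType <- WebVisits -> Seasonality <- CouponUse -> Conversion
  P4: StoreType <- WebVisits -> Seasonality <- PriceTier <- EmailOpen -> Conversion
  P5: StoreType <- WebVisits -> Seasonality <- PriceTier <- EmailOpen -> AdSpend <- Conversion
Each backdoor path contains an unconditioned collider, so every path is already blocked with the empty conditioning set:
  P1: blocked at collider Seasonality (neither it nor any descendant is in the conditioning set).
  P2: blocked at collider Seasonality (neither it nor any descendant is in the conditioning set).
  P3: blocked at collider Seasonality (neither it nor any descendant is in the conditioning set).
  P4: blocked at collider Seasonality (neither it nor any descendant is in the conditioning set).
  P5: blocked at collider Seasonality (neither it nor any descendant is in the conditioning set).
The empty set is therefore the unique smallest valid set.

{}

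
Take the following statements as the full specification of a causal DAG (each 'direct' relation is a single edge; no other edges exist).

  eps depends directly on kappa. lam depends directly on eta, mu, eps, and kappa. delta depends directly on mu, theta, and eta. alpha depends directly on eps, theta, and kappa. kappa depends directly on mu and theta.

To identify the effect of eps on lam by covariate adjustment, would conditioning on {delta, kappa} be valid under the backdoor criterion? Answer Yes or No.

Backdoor paths from eps to lam (paths whose first edge points into eps):
  P1: eps <- kappa <- mu -> delta <- eta -> lam
  P2: eps <- kappa <- mu -> lam
  P3: eps <- kappa <- theta -> delta <- mu -> lam
  P4: eps <- kappa <- theta -> delta <- eta -> lam
  P5: eps <- kappa -> lam
  P6: eps <- kappa -> alpha <- theta -> delta <- mu -> lam
  P7: eps <- kappa -> alpha <- theta -> delta <- eta -> lam
Condition 1 (no descendant of eps in the set): holds — descendants of eps are {alpha, lam}; none are in {delta, kappa}.
Condition 2 (every backdoor path blocked by {delta, kappa}):
  P1: blocked at chain node kappa ∈ conditioning set.
  P2: blocked at chain node kappa ∈ conditioning set.
  P3: blocked at chain node kappa ∈ conditioning set.
  P4: blocked at chain node kappa ∈ conditioning set.
  P5: blocked at fork node kappa ∈ conditioning set.
  P6: blocked at fork node kappa ∈ conditioning set.
  P7: blocked at fork node kappa ∈ conditioning set.
{delta, kappa} satisfies the backdoor criterion.

Yes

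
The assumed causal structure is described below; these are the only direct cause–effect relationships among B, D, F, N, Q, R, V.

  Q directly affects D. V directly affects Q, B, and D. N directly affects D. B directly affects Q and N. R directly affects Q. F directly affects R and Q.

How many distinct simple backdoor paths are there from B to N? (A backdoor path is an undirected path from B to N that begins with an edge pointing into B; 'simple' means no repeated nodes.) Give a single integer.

A backdoor path from B to N is any simple undirected path whose first edge points into B (i.e. leaves B via a parent).
Parents of B: {V}.
Enumerating:
  P1: B <- V -> Q -> D <- N
  P2: B <- V -> D <- N
That exhausts the simple backdoor paths. Count: 2.

2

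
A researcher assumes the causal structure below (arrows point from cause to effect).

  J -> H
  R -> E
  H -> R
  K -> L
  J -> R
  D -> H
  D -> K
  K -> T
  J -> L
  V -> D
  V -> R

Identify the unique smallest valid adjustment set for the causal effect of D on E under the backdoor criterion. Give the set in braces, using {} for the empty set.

{V}

Variables eligible for adjustment (non-descendants of D, excluding D and E): {J, V}.
Backdoor paths from D to E:
  P1: D <- V -> R -> E
The empty set is not sufficient: P1 (D <- V -> R -> E) has no collider blocking it and no conditioned non-collider, so it is open.
Try {V}:
  P1: blocked at fork node V ∈ conditioning set.
{V} contains no descendant of D and blocks every backdoor path.
No other singleton works — e.g. {J} leaves P1 open — so {V} is the unique smallest valid adjustment set.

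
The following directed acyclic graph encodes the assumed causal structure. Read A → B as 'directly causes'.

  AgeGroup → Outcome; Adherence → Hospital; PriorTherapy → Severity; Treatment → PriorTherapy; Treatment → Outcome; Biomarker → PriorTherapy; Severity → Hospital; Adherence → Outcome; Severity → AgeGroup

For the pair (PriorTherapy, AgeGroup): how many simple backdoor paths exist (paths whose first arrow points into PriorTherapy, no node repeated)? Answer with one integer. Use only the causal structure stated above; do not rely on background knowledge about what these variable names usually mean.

A backdoor path from PriorTherapy to AgeGroup is any simple undirected path whose first edge points into PriorTherapy (i.e. leaves PriorTherapy via a parent).
Parents of PriorTherapy: {Biomarker, Treatment}.
Enumerating:
  P1: PriorTherapy <- Treatment -> Outcome <- Adherence -> Hospital <- Severity -> AgeGroup
  P2: PriorTherapy <- Treatment -> Outcome <- AgeGroup
That exhausts the simple backdoor paths. Count: 2.

2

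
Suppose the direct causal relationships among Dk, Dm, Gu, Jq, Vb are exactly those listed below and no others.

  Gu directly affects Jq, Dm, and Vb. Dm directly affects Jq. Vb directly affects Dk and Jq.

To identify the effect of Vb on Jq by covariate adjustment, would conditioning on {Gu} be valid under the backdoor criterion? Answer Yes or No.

Backdoor paths from Vb to Jq (paths whose first edge points into Vb):
  P1: Vb <- Gu -> Dm -> Jq
  P2: Vb <- Gu -> Jq
Condition 1 (no descendant of Vb in the set): holds — descendants of Vb are {Dk, Jq}; none are in {Gu}.
Condition 2 (every backdoor path blocked by {Gu}):
  P1: blocked at fork node Gu ∈ conditioning set.
  P2: blocked at fork node Gu ∈ conditioning set.
{Gu} satisfies the backdoor criterion.

Yes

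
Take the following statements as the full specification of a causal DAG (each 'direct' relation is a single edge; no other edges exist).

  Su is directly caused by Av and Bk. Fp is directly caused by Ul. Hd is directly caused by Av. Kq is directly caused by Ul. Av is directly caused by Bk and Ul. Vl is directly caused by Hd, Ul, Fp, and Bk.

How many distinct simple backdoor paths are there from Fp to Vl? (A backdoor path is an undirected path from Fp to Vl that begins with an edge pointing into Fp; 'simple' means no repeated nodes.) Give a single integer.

A backdoor path from Fp to Vl is any simple undirected path whose first edge points into Fp (i.e. leaves Fp via a parent).
Parents of Fp: {Ul}.
Enumerating:
  P1: Fp <- Ul -> Av <- Bk -> Vl
  P2: Fp <- Ul -> Av -> Su <- Bk -> Vl
  P3: Fp <- Ul -> Av -> Hd -> Vl
  P4: Fp <- Ul -> Vl
That exhausts the simple backdoor paths. Count: 4.

4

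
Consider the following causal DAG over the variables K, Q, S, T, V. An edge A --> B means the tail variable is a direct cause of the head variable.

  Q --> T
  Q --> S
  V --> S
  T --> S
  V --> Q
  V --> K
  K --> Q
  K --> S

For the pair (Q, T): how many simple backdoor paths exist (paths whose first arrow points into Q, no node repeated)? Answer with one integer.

4

A backdoor path from Q to T is any simple undirected path whose first edge points into Q (i.e. leaves Q via a parent).
Parents of Q: {K, V}.
Enumerating:
  P1: Q <- V -> K -> S <- T
  P2: Q <- V -> S <- T
  P3: Q <- K <- V -> S <- T
  P4: Q <- K -> S <- T
That exhausts the simple backdoor paths. Count: 4.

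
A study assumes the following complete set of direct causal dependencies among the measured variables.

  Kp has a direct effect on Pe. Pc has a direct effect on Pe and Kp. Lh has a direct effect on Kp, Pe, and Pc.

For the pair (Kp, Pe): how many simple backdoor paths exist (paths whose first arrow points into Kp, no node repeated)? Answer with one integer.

4

A backdoor path from Kp to Pe is any simple undirected path whose first edge points into Kp (i.e. leaves Kp via a parent).
Parents of Kp: {Lh, Pc}.
Enumerating:
  P1: Kp <- Lh -> Pc -> Pe
  P2: Kp <- Lh -> Pe
  P3: Kp <- Pc <- Lh -> Pe
  P4: Kp <- Pc -> Pe
That exhausts the simple backdoor paths. Count: 4.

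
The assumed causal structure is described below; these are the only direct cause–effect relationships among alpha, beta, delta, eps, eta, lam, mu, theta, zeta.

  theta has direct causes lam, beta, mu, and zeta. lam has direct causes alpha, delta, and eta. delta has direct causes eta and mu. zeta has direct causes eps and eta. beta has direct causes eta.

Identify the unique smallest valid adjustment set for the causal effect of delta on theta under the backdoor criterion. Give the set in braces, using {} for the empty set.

{eta, mu}

Variables eligible for adjustment (non-descendants of delta, excluding delta and theta): {alpha, beta, eps, eta, mu, zeta}.
Backdoor paths from delta to theta:
  P1: delta <- mu -> theta
  P2: delta <- eta -> zeta -> theta
  P3: delta <- eta -> beta -> theta
  P4: delta <- eta -> lam -> theta
The empty set is not sufficient: P1 (delta <- mu -> theta) has no collider blocking it and no conditioned non-collider, so it is open.
Try {eta, mu}:
  P1: blocked at fork node mu ∈ conditioning set.
  P2: blocked at fork node eta ∈ conditioning set.
  P3: blocked at fork node eta ∈ conditioning set.
  P4: blocked at fork node eta ∈ conditioning set.
{eta, mu} contains no descendant of delta and blocks every backdoor path.
Every element of {eta, mu} is needed (dropping eta leaves P2 open; dropping mu leaves P1 open), so no proper subset is valid.
Among all size-2 subsets of the eligible variables, only {eta, mu} blocks every backdoor path, so it is the unique smallest valid adjustment set.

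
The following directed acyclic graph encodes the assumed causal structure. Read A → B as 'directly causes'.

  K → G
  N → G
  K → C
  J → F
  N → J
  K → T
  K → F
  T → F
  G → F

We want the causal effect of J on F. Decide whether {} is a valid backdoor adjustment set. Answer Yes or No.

Backdoor paths from J to F (paths whose first edge points into J):
  P1: J <- N -> G <- K -> T -> F
  P2: J <- N -> G <- K -> F
  P3: J <- N -> G -> F
Condition 1 (no descendant of J in the set): holds — descendants of J are {F}; none are in {}.
Condition 2 (every backdoor path blocked by {}):
  P1: blocked at collider G (neither it nor any descendant is in the conditioning set).
  P2: blocked at collider G (neither it nor any descendant is in the conditioning set).
  P3: open — no interior node is in the conditioning set.
{} does not satisfy the backdoor criterion.

No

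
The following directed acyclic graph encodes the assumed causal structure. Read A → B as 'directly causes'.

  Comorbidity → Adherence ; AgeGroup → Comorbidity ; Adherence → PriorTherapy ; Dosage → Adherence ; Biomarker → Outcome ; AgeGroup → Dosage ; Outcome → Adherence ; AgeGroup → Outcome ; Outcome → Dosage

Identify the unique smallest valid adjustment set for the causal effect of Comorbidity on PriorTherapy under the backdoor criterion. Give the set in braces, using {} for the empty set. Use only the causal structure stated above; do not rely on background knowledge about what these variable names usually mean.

{AgeGroup}

Variables eligible for adjustment (non-descendants of Comorbidity, excluding Comorbidity and PriorTherapy): {AgeGroup, Biomarker, Dosage, Outcome}.
Backdoor paths from Comorbidity to PriorTherapy:
  P1: Comorbidity <- AgeGroup -> Outcome -> Dosage -> Adherence -> PriorTherapy
  P2: Comorbidity <- AgeGroup -> Outcome -> Adherence -> PriorTherapy
  P3: Comorbidity <- AgeGroup -> Dosage <- Outcome -> Adherence -> PriorTherapy
  P4: Comorbidity <- AgeGroup -> Dosage -> Adherence -> PriorTherapy
The empty set is not sufficient: P1 (Comorbidity <- AgeGroup -> Outcome -> Dosage -> Adherence -> PriorTherapy) has no collider blocking it and no conditioned non-collider, so it is open.
Try {AgeGroup}:
  P1: blocked at fork node AgeGroup ∈ conditioning set.
  P2: blocked at fork node AgeGroup ∈ conditioning set.
  P3: blocked at fork node AgeGroup ∈ conditioning set.
  P4: blocked at fork node AgeGroup ∈ conditioning set.
{AgeGroup} contains no descendant of Comorbidity and blocks every backdoor path.
No other singleton works — e.g. {Biomarker} leaves P1 open — so {AgeGroup} is the unique smallest valid adjustment set.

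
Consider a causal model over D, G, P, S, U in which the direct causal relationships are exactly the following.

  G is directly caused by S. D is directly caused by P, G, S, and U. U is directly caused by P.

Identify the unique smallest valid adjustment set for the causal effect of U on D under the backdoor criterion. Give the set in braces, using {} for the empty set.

{P}

Variables eligible for adjustment (non-descendants of U, excluding U and D): {G, P, S}.
Backdoor paths from U to D:
  P1: U <- P -> D
The empty set is not sufficient: P1 (U <- P -> D) has no collider blocking it and no conditioned non-collider, so it is open.
Try {P}:
  P1: blocked at fork node P ∈ conditioning set.
{P} contains no descendant of U and blocks every backdoor path.
No other singleton works — e.g. {S} leaves P1 open — so {P} is the unique smallest valid adjustment set.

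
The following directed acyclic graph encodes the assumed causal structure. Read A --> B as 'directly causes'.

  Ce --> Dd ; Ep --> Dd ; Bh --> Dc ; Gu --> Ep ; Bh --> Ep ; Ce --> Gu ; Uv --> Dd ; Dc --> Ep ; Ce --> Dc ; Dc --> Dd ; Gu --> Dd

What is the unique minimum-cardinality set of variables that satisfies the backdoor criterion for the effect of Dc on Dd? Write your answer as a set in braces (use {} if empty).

{Bh, Ce}

Variables eligible for adjustment (non-descendants of Dc, excluding Dc and Dd): {Bh, Ce, Gu, Uv}.
Backdoor paths from Dc to Dd:
  P1: Dc <- Ce -> Gu -> Ep -> Dd
  P2: Dc <- Ce -> Gu -> Dd
  P3: Dc <- Ce -> Dd
  P4: Dc <- Bh -> Ep <- Gu <- Ce -> Dd
  P5: Dc <- Bh -> Ep <- Gu -> Dd
  P6: Dc <- Bh -> Ep -> Dd
The empty set is not sufficient: P1 (Dc <- Ce -> Gu -> Ep -> Dd) has no collider blocking it and no conditioned non-collider, so it is open.
Try {Bh, Ce}:
  P1: blocked at fork node Ce ∈ conditioning set.
  P2: blocked at fork node Ce ∈ conditioning set.
  P3: blocked at fork node Ce ∈ conditioning set.
  P4: blocked at fork node Bh ∈ conditioning set.
  P5: blocked at fork node Bh ∈ conditioning set.
  P6: blocked at fork node Bh ∈ conditioning set.
{Bh, Ce} contains no descendant of Dc and blocks every backdoor path.
Every element of {Bh, Ce} is needed (dropping Bh leaves P6 open; dropping Ce leaves P1 open), so no proper subset is valid.
Among all size-2 subsets of the eligible variables, only {Bh, Ce} blocks every backdoor path, so it is the unique smallest valid adjustment set.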